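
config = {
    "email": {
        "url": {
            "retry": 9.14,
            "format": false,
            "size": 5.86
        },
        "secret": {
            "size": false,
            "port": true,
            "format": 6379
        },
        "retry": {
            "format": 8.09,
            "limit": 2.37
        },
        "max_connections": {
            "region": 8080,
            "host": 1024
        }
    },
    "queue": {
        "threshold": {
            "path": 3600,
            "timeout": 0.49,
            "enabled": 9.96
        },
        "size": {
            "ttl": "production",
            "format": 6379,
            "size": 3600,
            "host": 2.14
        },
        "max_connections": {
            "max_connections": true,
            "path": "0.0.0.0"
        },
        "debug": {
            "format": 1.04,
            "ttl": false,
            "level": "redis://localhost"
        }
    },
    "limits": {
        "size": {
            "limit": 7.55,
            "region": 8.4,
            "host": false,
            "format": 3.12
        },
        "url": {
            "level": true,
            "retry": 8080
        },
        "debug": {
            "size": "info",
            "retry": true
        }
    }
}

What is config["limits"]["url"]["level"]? True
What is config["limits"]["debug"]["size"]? "info"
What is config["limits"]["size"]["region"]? 8.4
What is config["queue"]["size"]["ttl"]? "production"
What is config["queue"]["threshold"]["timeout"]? 0.49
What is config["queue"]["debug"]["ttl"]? False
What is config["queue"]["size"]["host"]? 2.14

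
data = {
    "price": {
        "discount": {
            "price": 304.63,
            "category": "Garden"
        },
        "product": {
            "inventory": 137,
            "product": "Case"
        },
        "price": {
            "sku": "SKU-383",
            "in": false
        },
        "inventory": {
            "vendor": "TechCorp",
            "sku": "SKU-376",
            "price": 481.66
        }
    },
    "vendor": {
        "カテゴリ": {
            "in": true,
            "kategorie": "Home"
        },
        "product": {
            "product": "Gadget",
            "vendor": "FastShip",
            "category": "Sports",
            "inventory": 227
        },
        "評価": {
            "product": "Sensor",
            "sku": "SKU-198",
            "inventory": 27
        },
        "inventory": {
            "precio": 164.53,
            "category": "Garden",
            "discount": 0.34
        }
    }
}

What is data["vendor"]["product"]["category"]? "Sports"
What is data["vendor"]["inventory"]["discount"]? 0.34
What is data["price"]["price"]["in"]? False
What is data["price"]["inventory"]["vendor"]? "TechCorp"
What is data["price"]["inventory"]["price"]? 481.66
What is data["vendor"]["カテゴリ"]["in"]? True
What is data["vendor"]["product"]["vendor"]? "FastShip"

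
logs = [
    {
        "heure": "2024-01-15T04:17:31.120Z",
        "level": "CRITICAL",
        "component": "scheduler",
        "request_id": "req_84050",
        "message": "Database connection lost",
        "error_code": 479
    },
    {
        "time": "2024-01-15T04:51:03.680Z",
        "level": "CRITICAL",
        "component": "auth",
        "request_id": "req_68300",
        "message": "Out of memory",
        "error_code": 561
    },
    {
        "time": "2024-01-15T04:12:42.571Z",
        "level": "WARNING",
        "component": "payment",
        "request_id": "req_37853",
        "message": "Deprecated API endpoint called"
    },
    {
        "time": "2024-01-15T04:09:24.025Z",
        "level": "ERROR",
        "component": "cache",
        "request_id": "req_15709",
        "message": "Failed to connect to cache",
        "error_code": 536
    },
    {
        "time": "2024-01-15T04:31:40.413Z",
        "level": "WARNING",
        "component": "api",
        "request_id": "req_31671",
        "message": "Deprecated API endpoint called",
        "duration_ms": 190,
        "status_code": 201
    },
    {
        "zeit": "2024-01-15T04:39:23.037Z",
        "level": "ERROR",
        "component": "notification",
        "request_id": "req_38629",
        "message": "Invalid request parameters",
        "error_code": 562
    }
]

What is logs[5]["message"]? "Invalid request parameters"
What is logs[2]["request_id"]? "req_37853"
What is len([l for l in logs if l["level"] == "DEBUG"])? 0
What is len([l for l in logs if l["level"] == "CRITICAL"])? 2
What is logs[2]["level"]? "WARNING"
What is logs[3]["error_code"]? 536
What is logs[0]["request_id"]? "req_84050"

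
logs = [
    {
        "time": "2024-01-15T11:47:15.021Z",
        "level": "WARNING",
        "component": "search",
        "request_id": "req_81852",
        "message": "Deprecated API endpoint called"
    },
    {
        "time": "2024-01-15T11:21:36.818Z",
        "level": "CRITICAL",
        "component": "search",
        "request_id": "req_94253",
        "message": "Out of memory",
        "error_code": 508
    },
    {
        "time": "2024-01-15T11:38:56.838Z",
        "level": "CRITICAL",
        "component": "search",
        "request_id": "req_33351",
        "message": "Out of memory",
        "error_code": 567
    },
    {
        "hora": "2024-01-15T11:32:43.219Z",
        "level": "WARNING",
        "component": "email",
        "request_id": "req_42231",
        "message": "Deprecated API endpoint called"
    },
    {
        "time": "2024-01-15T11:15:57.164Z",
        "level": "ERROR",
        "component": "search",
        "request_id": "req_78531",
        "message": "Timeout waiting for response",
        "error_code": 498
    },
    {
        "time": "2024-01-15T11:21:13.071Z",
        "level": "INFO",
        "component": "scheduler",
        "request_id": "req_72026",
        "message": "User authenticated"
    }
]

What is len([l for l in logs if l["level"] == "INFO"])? 1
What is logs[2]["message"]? "Out of memory"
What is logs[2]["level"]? "CRITICAL"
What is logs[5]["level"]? "INFO"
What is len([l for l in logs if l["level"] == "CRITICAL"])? 2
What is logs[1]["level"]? "CRITICAL"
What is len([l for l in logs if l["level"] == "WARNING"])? 2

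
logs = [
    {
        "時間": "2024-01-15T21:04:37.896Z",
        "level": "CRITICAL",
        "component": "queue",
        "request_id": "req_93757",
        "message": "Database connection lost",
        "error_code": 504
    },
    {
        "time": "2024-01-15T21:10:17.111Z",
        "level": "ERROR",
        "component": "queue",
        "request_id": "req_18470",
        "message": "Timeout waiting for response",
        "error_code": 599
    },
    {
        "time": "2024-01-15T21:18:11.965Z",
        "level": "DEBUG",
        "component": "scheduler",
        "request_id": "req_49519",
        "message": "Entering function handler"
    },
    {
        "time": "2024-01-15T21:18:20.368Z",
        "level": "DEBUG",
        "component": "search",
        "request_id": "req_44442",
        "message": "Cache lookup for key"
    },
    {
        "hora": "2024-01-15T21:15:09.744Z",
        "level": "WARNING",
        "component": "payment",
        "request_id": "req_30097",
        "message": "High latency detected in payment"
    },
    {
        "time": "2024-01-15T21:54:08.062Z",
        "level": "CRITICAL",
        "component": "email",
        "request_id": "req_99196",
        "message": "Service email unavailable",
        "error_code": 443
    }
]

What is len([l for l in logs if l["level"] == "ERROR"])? 1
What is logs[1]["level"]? "ERROR"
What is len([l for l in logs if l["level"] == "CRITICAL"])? 2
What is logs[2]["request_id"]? "req_49519"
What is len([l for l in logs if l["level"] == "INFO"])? 0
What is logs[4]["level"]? "WARNING"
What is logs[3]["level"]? "DEBUG"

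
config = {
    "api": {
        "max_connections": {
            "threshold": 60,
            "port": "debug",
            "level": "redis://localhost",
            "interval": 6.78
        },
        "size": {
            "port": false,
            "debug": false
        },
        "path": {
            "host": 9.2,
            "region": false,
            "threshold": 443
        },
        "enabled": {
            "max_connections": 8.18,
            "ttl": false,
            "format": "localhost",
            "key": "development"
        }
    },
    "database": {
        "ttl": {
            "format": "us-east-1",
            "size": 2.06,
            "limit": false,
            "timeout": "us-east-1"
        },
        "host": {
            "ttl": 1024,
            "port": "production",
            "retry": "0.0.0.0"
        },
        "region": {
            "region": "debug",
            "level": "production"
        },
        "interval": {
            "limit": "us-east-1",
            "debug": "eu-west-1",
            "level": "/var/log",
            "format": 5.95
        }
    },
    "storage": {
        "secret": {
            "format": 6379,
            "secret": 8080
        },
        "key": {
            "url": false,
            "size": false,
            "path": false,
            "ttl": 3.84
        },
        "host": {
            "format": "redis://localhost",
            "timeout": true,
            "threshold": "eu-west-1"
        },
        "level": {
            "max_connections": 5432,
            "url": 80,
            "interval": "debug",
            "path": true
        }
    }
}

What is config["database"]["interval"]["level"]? "/var/log"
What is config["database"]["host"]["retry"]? "0.0.0.0"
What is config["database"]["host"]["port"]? "production"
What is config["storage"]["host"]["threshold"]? "eu-west-1"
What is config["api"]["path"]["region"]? False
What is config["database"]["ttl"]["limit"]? False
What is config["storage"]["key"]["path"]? False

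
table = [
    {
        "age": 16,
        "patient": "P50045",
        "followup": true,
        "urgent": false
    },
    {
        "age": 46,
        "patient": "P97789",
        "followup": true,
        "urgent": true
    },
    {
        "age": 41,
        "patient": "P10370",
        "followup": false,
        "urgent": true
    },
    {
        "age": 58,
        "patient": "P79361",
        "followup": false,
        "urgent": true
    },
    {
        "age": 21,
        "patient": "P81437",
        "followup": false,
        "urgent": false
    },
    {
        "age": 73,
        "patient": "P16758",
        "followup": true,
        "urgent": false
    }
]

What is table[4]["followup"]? False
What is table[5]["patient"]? "P16758"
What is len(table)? 6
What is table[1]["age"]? 46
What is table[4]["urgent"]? False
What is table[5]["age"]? 73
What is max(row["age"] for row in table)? 73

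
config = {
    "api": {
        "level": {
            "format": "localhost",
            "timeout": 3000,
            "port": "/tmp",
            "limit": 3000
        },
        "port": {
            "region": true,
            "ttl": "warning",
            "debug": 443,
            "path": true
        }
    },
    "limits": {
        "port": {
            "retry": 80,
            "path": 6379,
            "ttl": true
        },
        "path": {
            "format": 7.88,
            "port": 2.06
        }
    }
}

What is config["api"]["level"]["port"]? "/tmp"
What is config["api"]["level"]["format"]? "localhost"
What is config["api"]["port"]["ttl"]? "warning"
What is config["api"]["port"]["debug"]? 443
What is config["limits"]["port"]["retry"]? 80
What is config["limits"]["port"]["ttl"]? True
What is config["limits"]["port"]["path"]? 6379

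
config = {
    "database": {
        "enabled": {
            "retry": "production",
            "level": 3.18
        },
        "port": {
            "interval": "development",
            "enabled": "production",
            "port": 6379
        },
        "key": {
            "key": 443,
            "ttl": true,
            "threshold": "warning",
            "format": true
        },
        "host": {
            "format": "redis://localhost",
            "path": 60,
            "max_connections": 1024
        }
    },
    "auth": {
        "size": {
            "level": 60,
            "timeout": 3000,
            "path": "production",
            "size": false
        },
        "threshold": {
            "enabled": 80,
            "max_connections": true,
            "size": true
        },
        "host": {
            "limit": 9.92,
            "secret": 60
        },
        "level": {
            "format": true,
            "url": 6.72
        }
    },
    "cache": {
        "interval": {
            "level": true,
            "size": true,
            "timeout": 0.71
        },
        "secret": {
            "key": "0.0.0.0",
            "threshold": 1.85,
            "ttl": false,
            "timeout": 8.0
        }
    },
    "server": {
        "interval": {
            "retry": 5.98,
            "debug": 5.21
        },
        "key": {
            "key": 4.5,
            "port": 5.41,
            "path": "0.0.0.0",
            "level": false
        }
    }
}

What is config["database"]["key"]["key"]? 443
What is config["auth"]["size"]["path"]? "production"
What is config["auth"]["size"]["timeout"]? 3000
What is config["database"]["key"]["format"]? True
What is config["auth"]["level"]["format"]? True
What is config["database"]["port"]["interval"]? "development"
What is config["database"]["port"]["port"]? 6379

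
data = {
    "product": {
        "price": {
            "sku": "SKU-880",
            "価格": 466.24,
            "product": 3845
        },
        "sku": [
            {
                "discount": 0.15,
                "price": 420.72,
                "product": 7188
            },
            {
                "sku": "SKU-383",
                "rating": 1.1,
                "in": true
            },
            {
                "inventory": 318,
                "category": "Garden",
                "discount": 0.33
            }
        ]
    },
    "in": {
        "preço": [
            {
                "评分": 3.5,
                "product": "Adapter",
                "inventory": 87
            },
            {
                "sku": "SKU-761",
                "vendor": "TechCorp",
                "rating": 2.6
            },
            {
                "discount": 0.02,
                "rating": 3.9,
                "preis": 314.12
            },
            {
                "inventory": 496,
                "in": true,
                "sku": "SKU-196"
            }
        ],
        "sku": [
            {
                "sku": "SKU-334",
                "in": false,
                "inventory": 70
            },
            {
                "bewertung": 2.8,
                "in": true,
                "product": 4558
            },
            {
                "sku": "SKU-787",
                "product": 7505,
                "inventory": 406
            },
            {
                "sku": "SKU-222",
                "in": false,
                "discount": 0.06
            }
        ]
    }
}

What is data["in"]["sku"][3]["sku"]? "SKU-222"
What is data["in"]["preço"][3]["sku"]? "SKU-196"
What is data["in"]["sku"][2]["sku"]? "SKU-787"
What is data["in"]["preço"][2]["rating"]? 3.9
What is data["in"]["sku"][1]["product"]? 4558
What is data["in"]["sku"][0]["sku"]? "SKU-334"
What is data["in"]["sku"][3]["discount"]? 0.06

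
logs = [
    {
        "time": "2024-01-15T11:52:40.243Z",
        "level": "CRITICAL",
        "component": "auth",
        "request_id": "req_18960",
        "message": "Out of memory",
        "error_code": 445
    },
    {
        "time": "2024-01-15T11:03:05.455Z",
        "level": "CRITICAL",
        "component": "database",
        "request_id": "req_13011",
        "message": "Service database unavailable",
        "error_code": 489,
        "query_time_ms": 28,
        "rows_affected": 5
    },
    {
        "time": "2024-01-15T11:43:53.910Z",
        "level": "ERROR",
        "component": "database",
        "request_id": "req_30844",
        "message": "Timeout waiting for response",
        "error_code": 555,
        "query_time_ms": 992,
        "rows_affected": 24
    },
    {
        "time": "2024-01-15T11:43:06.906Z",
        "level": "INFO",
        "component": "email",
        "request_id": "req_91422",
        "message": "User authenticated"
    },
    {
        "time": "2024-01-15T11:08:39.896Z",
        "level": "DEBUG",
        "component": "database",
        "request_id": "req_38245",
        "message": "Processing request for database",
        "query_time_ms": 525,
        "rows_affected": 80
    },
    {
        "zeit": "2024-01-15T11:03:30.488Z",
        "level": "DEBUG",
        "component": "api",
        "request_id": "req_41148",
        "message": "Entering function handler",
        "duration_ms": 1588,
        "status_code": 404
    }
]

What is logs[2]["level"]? "ERROR"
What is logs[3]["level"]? "INFO"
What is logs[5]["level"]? "DEBUG"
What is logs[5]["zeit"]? "2024-01-15T11:03:30.488Z"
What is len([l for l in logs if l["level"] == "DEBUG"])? 2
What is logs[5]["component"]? "api"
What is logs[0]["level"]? "CRITICAL"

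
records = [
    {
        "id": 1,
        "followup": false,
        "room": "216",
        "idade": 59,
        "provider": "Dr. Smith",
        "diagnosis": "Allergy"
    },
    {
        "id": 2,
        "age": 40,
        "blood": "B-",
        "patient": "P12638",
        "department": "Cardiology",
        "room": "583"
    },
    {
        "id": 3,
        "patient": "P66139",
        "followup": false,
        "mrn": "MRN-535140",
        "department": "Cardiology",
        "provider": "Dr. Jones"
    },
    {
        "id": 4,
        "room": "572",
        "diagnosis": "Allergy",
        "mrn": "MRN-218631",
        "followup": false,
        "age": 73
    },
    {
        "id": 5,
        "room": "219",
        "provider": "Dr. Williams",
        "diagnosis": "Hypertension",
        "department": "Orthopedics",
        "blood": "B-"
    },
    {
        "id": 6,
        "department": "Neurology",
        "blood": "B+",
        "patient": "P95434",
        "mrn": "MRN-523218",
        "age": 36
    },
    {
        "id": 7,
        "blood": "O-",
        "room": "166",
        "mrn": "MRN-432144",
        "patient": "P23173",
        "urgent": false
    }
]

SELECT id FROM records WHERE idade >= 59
[1]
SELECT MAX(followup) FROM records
False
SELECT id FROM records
[1, 2, 3, 4, 5, 6, 7]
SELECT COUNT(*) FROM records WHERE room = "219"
1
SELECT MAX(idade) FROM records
59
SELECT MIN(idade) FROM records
59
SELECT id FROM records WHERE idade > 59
[]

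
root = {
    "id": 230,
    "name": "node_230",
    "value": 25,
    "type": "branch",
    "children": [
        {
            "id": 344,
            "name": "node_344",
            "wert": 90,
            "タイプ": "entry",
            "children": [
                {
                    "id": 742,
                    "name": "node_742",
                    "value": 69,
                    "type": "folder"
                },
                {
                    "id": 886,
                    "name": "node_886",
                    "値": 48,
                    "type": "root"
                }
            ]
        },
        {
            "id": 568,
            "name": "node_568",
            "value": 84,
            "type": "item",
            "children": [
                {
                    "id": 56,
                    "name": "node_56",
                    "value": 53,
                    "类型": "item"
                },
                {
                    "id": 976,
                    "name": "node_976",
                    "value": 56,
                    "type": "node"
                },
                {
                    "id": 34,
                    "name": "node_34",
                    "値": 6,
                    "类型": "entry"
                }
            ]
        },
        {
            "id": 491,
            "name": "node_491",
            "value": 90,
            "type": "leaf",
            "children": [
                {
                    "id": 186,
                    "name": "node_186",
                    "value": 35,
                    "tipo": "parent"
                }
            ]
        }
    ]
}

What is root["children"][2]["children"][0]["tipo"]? "parent"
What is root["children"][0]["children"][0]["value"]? 69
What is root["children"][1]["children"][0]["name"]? "node_56"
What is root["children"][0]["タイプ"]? "entry"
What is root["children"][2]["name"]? "node_491"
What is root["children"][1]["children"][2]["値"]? 6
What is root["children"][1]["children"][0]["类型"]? "item"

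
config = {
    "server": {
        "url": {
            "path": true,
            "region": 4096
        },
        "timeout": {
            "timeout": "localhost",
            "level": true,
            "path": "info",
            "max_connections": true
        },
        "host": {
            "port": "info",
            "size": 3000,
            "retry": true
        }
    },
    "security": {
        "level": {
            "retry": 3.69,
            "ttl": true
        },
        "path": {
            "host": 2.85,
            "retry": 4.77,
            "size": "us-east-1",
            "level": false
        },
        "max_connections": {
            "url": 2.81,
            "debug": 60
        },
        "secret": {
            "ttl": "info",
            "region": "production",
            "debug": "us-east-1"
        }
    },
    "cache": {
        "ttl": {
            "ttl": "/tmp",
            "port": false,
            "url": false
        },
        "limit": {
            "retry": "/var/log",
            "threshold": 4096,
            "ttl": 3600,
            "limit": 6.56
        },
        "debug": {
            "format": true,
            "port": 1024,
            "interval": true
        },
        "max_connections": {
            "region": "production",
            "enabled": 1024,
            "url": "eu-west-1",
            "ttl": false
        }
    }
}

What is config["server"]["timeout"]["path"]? "info"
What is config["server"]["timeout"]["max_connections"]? True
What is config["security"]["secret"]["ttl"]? "info"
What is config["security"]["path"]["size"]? "us-east-1"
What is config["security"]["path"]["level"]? False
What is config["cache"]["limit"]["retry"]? "/var/log"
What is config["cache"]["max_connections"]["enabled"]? 1024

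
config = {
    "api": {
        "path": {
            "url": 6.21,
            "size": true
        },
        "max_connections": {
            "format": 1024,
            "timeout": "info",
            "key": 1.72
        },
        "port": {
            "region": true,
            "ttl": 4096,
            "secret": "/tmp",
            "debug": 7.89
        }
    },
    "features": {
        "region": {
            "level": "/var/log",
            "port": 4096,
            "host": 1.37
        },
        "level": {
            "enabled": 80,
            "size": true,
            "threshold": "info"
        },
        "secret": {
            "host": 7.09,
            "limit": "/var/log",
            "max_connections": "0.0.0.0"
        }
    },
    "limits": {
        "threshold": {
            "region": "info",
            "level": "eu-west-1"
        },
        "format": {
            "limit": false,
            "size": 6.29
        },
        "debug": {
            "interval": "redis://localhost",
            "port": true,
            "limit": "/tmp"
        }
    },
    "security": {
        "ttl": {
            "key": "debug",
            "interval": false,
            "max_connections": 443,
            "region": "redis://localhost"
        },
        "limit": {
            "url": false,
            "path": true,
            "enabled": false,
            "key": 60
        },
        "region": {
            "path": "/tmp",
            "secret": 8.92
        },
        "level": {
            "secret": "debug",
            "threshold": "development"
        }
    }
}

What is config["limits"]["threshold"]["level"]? "eu-west-1"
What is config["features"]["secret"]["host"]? 7.09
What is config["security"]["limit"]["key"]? 60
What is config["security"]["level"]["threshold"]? "development"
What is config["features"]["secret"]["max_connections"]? "0.0.0.0"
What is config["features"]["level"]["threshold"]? "info"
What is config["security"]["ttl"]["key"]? "debug"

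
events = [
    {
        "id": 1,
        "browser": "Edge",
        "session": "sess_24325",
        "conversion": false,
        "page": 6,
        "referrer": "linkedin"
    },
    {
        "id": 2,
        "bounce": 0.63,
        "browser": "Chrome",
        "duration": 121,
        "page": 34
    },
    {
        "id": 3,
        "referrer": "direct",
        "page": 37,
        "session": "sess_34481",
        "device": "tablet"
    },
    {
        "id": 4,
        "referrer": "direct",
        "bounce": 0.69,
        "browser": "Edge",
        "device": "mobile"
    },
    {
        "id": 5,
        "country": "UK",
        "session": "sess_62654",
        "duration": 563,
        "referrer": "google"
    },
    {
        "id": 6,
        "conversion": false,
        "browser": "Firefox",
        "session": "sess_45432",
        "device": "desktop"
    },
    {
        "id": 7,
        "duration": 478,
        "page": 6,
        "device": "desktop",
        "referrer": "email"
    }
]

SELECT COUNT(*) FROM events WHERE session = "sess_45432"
1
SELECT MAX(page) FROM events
37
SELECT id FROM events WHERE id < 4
[1, 2, 3]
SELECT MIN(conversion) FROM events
False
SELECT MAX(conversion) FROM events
False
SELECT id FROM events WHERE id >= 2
[2, 3, 4, 5, 6, 7]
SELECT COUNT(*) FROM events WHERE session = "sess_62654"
1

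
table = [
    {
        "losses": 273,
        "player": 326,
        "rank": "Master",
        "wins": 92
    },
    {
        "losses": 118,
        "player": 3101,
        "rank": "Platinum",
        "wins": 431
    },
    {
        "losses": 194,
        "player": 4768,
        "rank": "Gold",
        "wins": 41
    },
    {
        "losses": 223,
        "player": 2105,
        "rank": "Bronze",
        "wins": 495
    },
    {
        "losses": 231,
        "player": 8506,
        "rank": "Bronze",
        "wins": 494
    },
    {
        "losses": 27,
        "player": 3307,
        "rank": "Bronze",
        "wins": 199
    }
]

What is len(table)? 6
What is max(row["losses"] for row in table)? 273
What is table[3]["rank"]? "Bronze"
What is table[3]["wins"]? 495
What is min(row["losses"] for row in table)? 27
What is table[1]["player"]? 3101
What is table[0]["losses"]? 273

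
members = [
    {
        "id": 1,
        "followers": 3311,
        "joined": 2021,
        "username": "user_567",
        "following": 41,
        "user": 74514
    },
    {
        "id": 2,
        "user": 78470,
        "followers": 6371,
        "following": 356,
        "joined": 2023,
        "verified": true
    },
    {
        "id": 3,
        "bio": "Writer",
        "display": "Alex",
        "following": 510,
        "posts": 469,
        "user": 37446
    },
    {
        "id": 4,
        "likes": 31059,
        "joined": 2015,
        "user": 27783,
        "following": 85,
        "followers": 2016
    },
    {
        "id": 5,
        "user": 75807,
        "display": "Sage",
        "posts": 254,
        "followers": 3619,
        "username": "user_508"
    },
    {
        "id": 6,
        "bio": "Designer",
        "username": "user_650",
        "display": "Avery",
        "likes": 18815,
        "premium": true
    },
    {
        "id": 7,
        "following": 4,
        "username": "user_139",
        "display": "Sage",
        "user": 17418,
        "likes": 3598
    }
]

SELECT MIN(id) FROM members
1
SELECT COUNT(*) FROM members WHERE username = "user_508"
1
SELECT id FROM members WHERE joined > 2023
[]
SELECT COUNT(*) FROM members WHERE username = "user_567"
1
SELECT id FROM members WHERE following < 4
[]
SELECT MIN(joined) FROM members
2015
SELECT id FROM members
[1, 2, 3, 4, 5, 6, 7]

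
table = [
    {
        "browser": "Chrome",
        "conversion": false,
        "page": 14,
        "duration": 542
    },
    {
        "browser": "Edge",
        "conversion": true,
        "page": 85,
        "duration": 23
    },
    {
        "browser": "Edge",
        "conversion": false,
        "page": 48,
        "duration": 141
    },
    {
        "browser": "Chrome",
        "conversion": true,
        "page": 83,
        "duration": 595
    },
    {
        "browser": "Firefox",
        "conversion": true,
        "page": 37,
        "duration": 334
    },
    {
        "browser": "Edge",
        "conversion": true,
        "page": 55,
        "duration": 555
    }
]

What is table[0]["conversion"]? False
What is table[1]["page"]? 85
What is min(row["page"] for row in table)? 14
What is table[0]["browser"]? "Chrome"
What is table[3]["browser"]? "Chrome"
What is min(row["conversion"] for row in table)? False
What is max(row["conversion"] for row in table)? True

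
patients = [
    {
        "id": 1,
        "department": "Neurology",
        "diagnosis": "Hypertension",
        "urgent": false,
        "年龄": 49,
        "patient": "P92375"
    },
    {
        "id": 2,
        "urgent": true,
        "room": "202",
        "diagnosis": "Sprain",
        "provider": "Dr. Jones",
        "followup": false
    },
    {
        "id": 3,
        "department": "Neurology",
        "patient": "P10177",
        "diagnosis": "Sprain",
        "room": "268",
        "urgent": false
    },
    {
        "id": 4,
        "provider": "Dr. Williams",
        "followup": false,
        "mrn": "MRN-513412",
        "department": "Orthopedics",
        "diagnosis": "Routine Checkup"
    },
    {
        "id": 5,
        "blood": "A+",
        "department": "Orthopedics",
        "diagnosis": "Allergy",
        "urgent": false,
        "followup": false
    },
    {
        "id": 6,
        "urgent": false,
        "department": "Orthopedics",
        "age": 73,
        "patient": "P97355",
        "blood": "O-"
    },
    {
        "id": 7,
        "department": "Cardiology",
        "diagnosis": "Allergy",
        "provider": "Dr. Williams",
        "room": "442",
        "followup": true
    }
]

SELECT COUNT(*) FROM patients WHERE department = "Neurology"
2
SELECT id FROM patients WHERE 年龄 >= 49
[1]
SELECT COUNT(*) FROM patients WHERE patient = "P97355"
1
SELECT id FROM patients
[1, 2, 3, 4, 5, 6, 7]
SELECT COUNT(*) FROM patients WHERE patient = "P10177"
1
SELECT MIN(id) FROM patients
1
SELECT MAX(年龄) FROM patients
49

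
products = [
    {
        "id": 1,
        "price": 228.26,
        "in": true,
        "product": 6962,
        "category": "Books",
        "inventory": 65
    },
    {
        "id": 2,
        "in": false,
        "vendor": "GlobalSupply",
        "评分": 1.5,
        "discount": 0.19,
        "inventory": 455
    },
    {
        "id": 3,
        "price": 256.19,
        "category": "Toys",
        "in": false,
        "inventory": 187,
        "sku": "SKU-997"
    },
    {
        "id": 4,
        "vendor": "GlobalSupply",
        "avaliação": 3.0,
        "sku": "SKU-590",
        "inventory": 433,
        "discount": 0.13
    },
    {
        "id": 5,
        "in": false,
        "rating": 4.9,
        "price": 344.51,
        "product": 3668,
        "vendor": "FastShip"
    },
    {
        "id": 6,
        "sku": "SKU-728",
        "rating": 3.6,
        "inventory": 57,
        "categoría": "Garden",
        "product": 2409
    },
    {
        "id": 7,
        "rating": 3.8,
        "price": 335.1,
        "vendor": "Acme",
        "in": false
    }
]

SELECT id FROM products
[1, 2, 3, 4, 5, 6, 7]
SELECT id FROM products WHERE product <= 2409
[6]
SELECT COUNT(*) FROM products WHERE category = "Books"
1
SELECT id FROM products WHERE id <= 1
[1]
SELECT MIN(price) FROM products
228.26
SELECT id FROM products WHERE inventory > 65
[2, 3, 4]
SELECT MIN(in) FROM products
False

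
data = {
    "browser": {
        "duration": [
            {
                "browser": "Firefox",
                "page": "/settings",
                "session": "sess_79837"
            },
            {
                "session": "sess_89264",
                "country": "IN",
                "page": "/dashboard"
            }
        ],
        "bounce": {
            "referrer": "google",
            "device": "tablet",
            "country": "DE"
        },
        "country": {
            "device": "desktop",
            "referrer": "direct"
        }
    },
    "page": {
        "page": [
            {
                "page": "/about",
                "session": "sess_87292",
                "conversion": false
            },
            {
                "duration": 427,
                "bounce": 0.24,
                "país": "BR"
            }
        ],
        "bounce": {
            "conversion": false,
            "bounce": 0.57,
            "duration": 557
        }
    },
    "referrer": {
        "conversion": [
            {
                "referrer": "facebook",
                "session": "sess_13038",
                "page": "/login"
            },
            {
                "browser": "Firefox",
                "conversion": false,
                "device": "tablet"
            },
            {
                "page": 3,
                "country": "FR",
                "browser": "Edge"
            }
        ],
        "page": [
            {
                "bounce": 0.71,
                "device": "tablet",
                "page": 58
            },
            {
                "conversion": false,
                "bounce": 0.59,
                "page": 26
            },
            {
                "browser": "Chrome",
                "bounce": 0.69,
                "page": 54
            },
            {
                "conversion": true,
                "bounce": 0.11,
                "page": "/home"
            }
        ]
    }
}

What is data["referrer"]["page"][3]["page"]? "/home"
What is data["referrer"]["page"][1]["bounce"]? 0.59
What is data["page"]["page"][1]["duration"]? 427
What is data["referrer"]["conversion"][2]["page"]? 3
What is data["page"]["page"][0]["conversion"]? False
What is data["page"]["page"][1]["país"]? "BR"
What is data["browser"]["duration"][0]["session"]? "sess_79837"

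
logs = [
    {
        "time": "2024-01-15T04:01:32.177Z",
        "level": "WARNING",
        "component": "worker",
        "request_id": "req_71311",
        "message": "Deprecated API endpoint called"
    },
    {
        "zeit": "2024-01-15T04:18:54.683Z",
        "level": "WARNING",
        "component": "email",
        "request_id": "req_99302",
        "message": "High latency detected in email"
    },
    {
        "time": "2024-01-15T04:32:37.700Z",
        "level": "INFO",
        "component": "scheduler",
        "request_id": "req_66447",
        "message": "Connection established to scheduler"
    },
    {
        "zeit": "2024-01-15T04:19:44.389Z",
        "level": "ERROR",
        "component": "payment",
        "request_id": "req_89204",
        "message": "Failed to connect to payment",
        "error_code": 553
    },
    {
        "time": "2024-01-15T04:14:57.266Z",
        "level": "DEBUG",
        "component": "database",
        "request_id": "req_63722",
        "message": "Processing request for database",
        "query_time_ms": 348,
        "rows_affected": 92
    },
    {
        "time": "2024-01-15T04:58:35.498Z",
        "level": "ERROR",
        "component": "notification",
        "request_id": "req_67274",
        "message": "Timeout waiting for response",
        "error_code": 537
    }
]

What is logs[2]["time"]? "2024-01-15T04:32:37.700Z"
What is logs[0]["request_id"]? "req_71311"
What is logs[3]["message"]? "Failed to connect to payment"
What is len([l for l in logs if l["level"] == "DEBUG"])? 1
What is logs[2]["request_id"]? "req_66447"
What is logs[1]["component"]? "email"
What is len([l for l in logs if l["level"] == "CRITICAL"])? 0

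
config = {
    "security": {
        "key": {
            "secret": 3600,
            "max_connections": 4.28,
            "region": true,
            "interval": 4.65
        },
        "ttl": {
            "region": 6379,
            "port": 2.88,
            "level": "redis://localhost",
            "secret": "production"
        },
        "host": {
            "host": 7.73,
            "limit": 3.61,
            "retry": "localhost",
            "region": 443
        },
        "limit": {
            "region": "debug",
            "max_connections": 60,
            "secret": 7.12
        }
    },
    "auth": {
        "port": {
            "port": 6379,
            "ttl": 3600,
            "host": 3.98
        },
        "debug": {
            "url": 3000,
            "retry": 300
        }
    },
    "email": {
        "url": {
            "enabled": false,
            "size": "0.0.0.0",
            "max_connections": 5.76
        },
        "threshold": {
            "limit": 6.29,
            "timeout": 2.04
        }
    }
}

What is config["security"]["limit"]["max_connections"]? 60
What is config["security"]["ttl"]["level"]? "redis://localhost"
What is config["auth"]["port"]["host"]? 3.98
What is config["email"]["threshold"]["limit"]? 6.29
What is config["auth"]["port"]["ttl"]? 3600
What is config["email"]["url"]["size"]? "0.0.0.0"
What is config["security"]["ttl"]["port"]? 2.88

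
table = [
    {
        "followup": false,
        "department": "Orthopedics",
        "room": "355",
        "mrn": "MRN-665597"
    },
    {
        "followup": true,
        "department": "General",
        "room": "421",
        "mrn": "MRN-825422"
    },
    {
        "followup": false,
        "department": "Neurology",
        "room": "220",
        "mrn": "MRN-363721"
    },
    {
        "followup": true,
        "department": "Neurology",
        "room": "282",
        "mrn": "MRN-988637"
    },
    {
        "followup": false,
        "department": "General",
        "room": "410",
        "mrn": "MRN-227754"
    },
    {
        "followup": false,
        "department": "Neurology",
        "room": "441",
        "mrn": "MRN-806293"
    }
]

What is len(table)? 6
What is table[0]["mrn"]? "MRN-665597"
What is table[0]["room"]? "355"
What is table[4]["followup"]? False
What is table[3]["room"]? "282"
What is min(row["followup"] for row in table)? False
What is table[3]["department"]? "Neurology"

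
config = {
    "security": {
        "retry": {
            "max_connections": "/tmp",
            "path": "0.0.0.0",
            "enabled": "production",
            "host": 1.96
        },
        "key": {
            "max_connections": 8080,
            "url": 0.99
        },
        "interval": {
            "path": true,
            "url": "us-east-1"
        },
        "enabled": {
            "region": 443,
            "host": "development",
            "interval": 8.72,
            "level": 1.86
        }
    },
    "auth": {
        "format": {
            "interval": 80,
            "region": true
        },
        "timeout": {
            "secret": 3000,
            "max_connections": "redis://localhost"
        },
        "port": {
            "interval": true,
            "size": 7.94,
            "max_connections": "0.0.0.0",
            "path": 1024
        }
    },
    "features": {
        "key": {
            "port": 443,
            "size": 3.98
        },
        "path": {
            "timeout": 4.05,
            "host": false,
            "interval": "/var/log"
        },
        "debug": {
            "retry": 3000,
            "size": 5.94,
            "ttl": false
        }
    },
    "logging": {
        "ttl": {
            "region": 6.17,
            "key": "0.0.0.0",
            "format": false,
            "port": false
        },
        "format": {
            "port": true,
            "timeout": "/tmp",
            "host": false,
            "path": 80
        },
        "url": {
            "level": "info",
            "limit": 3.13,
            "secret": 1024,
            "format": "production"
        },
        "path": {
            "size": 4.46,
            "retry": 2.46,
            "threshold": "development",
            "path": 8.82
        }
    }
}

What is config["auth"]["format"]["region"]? True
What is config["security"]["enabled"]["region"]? 443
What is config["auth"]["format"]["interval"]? 80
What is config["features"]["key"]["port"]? 443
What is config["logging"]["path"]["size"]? 4.46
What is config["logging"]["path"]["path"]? 8.82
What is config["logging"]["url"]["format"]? "production"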